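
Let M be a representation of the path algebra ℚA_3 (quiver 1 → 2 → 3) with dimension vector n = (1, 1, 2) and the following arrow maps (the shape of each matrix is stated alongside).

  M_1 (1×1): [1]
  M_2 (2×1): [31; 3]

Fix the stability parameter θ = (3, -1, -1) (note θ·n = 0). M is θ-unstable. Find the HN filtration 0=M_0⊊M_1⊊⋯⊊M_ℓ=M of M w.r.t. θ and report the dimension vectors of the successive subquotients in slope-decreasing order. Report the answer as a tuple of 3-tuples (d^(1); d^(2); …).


Interval decomposition of M: I[1,3], I[3,3].
HN type (ℓ=2): μ^(1)=1/3; μ^(2)=-1

((1, 1, 1); (0, 0, 1))


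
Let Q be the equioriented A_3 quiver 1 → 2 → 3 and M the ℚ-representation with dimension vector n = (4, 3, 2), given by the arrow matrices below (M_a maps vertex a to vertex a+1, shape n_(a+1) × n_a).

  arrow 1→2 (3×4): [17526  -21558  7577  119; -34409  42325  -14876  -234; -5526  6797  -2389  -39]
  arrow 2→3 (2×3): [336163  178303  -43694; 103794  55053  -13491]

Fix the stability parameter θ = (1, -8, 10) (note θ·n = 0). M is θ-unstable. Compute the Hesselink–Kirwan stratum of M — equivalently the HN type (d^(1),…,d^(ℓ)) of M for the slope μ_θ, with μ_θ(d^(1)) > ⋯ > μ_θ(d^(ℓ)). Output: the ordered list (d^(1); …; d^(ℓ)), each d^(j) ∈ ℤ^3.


Barcode: M ≅ I[1,1], I[1,2], I[1,3]^2. HN layers by μ_θ (3 steps, strictly decreasing):
  μ^(1)=10; μ^(2)=1; μ^(3)=-7/2

((0, 0, 2); (1, 0, 0); (3, 3, 0))


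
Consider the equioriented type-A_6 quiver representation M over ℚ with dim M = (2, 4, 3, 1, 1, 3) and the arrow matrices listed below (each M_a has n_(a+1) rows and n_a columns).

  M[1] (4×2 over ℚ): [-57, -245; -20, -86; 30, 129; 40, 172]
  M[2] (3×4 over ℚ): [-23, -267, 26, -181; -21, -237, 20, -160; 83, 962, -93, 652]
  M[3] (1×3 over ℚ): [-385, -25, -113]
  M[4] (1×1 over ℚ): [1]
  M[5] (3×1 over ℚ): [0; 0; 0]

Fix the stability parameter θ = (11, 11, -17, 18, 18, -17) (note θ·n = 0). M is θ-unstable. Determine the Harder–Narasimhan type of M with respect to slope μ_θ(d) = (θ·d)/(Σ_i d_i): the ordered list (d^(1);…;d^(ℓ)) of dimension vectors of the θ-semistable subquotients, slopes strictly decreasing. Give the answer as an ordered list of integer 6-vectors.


Interval decomposition of M: I[1,3], I[1,5], I[2,2], I[2,3], I[6,6]^3.
HN type (ℓ=5): μ^(1)=18; μ^(2)=11; μ^(3)=5/3; μ^(4)=-3; μ^(5)=-17

((0, 0, 0, 1, 1, 0); (0, 1, 0, 0, 0, 0); (2, 2, 2, 0, 0, 0); (0, 1, 1, 0, 0, 0); (0, 0, 0, 0, 0, 3))


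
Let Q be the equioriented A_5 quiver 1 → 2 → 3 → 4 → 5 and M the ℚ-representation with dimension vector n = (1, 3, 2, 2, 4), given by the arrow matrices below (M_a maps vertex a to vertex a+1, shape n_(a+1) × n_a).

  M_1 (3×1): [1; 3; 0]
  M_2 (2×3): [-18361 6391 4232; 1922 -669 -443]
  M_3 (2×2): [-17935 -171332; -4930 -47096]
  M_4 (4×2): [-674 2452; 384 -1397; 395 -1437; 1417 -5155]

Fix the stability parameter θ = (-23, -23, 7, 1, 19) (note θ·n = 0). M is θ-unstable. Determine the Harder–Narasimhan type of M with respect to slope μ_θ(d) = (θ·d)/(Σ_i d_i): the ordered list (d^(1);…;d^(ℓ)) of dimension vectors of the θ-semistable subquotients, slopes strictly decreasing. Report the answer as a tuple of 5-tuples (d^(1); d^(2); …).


Via rank(M_{q-1}∘⋯∘M_p): M ≅ I[1,3], I[2,2], I[2,5], I[4,5], I[5,5]^2.
μ_θ-semistable layers: μ^(1)=19; μ^(2)=7; μ^(3)=4; μ^(4)=1; μ^(5)=-23

((0, 0, 0, 0, 4); (0, 0, 1, 0, 0); (0, 0, 1, 1, 0); (0, 0, 0, 1, 0); (1, 3, 0, 0, 0))


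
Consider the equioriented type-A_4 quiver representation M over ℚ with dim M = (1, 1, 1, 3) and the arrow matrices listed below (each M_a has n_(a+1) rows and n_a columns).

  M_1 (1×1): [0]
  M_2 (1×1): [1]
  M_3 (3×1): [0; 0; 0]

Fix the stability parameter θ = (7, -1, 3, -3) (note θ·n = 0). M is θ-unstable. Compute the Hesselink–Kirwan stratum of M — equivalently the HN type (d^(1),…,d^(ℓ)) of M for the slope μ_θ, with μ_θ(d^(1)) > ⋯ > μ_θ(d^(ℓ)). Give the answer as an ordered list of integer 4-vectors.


Barcode: M ≅ I[1,1], I[2,3], I[4,4]^3. HN layers by μ_θ (4 steps, strictly decreasing):
  μ^(1)=7; μ^(2)=3; μ^(3)=-1; μ^(4)=-3

((1, 0, 0, 0); (0, 0, 1, 0); (0, 1, 0, 0); (0, 0, 0, 3))


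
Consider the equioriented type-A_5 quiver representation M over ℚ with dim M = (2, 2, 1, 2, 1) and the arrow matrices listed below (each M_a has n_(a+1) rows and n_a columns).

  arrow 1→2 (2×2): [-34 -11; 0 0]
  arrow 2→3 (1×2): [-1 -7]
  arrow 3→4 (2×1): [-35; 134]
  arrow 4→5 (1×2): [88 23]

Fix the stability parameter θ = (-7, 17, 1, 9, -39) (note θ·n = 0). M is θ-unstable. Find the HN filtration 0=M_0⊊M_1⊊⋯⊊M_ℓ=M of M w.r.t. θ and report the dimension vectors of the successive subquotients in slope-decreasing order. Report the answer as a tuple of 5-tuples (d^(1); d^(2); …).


Via rank(M_{q-1}∘⋯∘M_p): M ≅ I[1,1], I[1,5], I[2,2], I[4,4].
μ_θ-semistable layers: μ^(1)=17; μ^(2)=9; μ^(3)=-3; μ^(4)=-7

((0, 1, 0, 0, 0); (0, 0, 0, 1, 0); (0, 1, 1, 1, 1); (2, 0, 0, 0, 0))


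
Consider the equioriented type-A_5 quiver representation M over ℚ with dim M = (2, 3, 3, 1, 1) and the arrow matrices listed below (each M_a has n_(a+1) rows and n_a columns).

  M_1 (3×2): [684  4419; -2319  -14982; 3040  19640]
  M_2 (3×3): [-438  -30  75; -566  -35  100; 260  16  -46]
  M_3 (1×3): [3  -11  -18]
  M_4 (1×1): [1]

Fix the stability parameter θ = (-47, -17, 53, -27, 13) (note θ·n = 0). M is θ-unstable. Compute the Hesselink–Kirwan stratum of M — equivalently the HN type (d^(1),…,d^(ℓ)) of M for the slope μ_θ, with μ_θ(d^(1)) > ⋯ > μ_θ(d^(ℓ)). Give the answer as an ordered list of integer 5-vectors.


Via rank(M_{q-1}∘⋯∘M_p): M ≅ I[1,3], I[1,5], I[2,2], I[3,3].
μ_θ-semistable layers: μ^(1)=53; μ^(2)=13; μ^(3)=-17; μ^(4)=-47

((0, 0, 2, 0, 0); (0, 0, 1, 1, 1); (0, 3, 0, 0, 0); (2, 0, 0, 0, 0))


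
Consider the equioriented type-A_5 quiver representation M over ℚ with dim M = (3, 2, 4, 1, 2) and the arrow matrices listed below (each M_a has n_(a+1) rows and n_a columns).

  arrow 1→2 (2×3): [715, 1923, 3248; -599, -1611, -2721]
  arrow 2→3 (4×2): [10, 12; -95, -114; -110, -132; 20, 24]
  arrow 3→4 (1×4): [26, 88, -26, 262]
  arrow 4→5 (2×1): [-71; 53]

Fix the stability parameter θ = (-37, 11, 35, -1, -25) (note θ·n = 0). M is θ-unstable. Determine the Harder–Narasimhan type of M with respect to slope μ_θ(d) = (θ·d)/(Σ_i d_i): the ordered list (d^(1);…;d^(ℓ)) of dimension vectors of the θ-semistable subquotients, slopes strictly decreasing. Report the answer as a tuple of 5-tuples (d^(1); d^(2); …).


Barcode: M ≅ I[1,1], I[1,2], I[1,3], I[3,3]^2, I[3,5], I[5,5]. HN layers by μ_θ (5 steps, strictly decreasing):
  μ^(1)=35; μ^(2)=11; μ^(3)=3; μ^(4)=-25; μ^(5)=-37

((0, 0, 3, 0, 0); (0, 2, 0, 0, 0); (0, 0, 1, 1, 1); (0, 0, 0, 0, 1); (3, 0, 0, 0, 0))


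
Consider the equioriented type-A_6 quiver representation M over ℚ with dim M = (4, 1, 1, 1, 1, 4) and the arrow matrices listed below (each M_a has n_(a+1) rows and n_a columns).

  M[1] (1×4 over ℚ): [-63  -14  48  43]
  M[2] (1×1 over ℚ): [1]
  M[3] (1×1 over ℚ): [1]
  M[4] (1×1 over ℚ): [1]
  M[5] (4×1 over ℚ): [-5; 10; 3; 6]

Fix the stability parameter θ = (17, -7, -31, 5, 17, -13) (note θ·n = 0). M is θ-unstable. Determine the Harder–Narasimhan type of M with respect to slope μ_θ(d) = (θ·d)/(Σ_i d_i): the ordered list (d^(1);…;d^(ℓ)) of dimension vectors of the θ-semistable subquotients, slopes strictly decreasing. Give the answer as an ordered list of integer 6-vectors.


Barcode: M ≅ I[1,1]^3, I[1,6], I[6,6]^3. HN layers by μ_θ (4 steps, strictly decreasing):
  μ^(1)=17; μ^(2)=3; μ^(3)=-7; μ^(4)=-13

((3, 0, 0, 0, 0, 0); (0, 0, 0, 1, 1, 1); (1, 1, 1, 0, 0, 0); (0, 0, 0, 0, 0, 3))


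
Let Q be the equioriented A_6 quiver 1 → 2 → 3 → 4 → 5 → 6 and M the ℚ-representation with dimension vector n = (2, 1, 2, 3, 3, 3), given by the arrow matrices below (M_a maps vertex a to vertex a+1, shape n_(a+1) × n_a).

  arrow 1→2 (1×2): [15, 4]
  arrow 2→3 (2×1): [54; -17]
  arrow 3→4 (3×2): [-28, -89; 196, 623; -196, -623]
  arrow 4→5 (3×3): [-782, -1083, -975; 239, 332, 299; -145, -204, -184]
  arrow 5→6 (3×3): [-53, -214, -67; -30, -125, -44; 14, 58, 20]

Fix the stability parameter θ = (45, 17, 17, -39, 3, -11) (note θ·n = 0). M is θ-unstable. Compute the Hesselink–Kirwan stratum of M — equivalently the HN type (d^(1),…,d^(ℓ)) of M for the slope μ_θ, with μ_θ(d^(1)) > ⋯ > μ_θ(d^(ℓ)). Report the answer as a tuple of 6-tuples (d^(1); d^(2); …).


Interval decomposition of M: I[1,1], I[1,6], I[3,3], I[4,6]^2.
HN type (ℓ=5): μ^(1)=45; μ^(2)=17; μ^(3)=16/3; μ^(4)=-4; μ^(5)=-39

((1, 0, 0, 0, 0, 0); (0, 0, 1, 0, 0, 0); (1, 1, 1, 1, 1, 1); (0, 0, 0, 0, 2, 2); (0, 0, 0, 2, 0, 0))


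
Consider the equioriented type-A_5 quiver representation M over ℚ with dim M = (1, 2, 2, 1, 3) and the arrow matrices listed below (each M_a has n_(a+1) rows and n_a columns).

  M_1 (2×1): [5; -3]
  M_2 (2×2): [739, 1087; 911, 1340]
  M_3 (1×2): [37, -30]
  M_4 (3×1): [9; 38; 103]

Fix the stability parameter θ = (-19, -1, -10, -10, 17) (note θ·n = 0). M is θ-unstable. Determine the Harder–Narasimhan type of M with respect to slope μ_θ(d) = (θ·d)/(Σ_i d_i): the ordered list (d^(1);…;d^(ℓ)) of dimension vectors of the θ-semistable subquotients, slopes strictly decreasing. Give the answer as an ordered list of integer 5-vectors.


Via rank(M_{q-1}∘⋯∘M_p): M ≅ I[1,5], I[2,3], I[5,5]^2.
μ_θ-semistable layers: μ^(1)=17; μ^(2)=-11/2; μ^(3)=-7; μ^(4)=-19

((0, 0, 0, 0, 3); (0, 1, 1, 0, 0); (0, 1, 1, 1, 0); (1, 0, 0, 0, 0))


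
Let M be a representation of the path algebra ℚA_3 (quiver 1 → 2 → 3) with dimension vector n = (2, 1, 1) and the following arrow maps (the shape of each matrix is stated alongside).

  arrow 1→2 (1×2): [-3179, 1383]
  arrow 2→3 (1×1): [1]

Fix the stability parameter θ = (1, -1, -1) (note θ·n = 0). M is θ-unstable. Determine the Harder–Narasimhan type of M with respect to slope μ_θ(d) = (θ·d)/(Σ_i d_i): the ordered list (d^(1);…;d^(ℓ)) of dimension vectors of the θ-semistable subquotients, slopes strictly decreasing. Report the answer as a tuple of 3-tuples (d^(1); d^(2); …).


Via rank(M_{q-1}∘⋯∘M_p): M ≅ I[1,1], I[1,3].
μ_θ-semistable layers: μ^(1)=1; μ^(2)=-1/3

((1, 0, 0); (1, 1, 1))


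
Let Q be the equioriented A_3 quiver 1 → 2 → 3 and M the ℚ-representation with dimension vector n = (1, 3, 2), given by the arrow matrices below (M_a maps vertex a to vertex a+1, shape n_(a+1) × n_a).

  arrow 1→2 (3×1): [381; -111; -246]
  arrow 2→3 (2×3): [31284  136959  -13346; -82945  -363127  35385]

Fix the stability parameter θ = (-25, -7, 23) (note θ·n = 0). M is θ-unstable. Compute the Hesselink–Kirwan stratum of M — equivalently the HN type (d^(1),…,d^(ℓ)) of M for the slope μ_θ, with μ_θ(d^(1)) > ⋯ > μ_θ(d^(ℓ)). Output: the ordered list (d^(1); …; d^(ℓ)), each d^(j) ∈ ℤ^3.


Barcode: M ≅ I[1,3], I[2,2], I[2,3]. HN layers by μ_θ (3 steps, strictly decreasing):
  μ^(1)=23; μ^(2)=-7; μ^(3)=-25

((0, 0, 2); (0, 3, 0); (1, 0, 0))


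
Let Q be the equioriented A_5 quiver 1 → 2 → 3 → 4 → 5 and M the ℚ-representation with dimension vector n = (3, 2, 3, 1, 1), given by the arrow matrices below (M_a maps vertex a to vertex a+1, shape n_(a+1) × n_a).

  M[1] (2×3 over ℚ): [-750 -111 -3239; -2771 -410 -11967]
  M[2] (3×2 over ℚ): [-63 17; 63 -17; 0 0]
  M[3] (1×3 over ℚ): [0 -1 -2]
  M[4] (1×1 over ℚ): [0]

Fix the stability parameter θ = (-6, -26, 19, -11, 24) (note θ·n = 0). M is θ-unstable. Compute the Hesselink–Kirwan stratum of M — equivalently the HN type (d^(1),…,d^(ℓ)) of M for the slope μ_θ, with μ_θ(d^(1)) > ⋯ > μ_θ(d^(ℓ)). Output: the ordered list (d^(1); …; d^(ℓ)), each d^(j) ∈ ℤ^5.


Via rank(M_{q-1}∘⋯∘M_p): M ≅ I[1,1], I[1,2], I[1,4], I[3,3]^2, I[5,5].
μ_θ-semistable layers: μ^(1)=24; μ^(2)=19; μ^(3)=4; μ^(4)=-6; μ^(5)=-16

((0, 0, 0, 0, 1); (0, 0, 2, 0, 0); (0, 0, 1, 1, 0); (1, 0, 0, 0, 0); (2, 2, 0, 0, 0))


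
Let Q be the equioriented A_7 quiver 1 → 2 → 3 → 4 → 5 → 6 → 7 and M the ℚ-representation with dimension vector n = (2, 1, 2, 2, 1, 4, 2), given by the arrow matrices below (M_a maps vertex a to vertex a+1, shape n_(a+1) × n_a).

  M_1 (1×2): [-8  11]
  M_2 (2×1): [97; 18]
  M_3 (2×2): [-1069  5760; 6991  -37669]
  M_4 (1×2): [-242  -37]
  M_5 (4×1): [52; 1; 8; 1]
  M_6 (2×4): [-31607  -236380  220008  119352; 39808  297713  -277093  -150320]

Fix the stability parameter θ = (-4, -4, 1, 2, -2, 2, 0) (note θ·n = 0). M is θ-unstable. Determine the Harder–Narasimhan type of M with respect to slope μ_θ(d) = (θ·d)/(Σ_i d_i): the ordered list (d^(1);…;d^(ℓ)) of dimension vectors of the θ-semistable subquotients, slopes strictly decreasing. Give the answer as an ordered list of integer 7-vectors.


Barcode: M ≅ I[1,1], I[1,7], I[3,4], I[6,6]^2, I[6,7]. HN layers by μ_θ (4 steps, strictly decreasing):
  μ^(1)=2; μ^(2)=1; μ^(3)=1/3; μ^(4)=-4

((0, 0, 0, 1, 0, 2, 0); (0, 0, 1, 0, 0, 2, 2); (0, 0, 1, 1, 1, 0, 0); (2, 1, 0, 0, 0, 0, 0))


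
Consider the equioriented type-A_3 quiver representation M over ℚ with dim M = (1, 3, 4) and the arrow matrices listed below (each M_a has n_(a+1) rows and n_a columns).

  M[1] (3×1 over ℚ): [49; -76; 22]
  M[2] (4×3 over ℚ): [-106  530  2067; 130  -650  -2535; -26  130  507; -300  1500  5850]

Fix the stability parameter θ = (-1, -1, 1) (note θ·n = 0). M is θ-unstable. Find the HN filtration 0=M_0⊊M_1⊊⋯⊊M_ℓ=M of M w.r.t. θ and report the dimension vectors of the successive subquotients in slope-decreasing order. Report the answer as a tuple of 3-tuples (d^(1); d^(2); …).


Via rank(M_{q-1}∘⋯∘M_p): M ≅ I[1,2], I[2,2], I[2,3], I[3,3]^3.
μ_θ-semistable layers: μ^(1)=1; μ^(2)=-1

((0, 0, 4); (1, 3, 0))


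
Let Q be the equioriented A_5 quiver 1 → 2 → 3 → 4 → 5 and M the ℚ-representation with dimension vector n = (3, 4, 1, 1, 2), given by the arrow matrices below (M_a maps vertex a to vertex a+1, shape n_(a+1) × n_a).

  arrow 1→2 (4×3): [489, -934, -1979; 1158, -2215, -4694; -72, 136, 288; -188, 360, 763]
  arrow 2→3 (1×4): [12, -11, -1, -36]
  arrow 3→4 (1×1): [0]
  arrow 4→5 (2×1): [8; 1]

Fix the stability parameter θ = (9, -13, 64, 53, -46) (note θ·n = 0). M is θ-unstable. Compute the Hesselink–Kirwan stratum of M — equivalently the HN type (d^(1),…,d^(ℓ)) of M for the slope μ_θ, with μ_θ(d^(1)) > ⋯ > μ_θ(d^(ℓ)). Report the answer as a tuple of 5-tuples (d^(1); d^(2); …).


Via rank(M_{q-1}∘⋯∘M_p): M ≅ I[1,2]^2, I[1,3], I[2,2], I[4,5], I[5,5].
μ_θ-semistable layers: μ^(1)=64; μ^(2)=7/2; μ^(3)=-2; μ^(4)=-13; μ^(5)=-46

((0, 0, 1, 0, 0); (0, 0, 0, 1, 1); (3, 3, 0, 0, 0); (0, 1, 0, 0, 0); (0, 0, 0, 0, 1))


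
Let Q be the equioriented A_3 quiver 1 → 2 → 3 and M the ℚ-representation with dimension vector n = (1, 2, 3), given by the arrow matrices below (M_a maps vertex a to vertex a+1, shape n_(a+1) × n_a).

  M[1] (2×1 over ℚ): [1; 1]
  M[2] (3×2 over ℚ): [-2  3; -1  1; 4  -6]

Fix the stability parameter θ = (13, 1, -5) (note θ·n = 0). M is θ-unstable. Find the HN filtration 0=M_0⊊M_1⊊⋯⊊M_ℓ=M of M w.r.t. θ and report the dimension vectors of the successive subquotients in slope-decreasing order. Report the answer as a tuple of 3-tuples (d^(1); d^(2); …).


Barcode: M ≅ I[1,3], I[2,3], I[3,3]. HN layers by μ_θ (3 steps, strictly decreasing):
  μ^(1)=3; μ^(2)=-2; μ^(3)=-5

((1, 1, 1); (0, 1, 1); (0, 0, 1))


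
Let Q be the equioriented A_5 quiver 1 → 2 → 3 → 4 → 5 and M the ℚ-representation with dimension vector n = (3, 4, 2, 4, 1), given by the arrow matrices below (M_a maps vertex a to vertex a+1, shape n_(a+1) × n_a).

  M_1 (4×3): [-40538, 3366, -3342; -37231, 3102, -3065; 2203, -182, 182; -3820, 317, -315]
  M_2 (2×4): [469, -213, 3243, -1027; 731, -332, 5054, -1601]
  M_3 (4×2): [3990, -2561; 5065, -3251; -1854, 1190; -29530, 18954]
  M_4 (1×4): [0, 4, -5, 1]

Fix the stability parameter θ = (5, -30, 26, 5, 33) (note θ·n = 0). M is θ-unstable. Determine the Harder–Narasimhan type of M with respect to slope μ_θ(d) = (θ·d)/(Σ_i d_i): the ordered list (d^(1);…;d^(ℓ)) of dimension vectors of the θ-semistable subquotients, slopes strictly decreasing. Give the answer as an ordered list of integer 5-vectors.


Via rank(M_{q-1}∘⋯∘M_p): M ≅ I[1,2], I[1,4]^2, I[2,2], I[4,4], I[4,5].
μ_θ-semistable layers: μ^(1)=33; μ^(2)=31/2; μ^(3)=5; μ^(4)=-25/2; μ^(5)=-30

((0, 0, 0, 0, 1); (0, 0, 2, 2, 0); (0, 0, 0, 2, 0); (3, 3, 0, 0, 0); (0, 1, 0, 0, 0))


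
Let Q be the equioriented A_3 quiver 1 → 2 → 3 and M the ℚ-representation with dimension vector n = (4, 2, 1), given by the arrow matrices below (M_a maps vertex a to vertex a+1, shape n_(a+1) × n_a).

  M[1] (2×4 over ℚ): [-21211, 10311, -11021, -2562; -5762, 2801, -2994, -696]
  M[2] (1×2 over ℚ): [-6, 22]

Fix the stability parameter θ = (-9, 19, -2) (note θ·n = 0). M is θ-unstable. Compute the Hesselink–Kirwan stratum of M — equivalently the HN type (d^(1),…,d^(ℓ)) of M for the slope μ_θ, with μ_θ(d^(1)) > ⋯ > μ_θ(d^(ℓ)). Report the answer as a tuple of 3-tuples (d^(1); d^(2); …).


Via rank(M_{q-1}∘⋯∘M_p): M ≅ I[1,1]^2, I[1,2], I[1,3].
μ_θ-semistable layers: μ^(1)=19; μ^(2)=17/2; μ^(3)=-9

((0, 1, 0); (0, 1, 1); (4, 0, 0))


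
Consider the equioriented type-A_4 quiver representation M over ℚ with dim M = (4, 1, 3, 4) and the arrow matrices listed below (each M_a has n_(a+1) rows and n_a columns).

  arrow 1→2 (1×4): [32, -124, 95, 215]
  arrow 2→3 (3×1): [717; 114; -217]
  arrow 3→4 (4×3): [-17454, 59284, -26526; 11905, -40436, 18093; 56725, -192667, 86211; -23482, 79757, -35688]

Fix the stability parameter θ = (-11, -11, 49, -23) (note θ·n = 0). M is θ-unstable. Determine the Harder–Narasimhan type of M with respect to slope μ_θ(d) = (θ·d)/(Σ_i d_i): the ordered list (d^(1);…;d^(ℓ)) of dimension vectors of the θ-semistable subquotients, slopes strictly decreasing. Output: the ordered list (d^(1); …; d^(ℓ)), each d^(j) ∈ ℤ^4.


Via rank(M_{q-1}∘⋯∘M_p): M ≅ I[1,1]^3, I[1,3], I[3,4]^2, I[4,4]^2.
μ_θ-semistable layers: μ^(1)=49; μ^(2)=13; μ^(3)=-11; μ^(4)=-23

((0, 0, 1, 0); (0, 0, 2, 2); (4, 1, 0, 0); (0, 0, 0, 2))


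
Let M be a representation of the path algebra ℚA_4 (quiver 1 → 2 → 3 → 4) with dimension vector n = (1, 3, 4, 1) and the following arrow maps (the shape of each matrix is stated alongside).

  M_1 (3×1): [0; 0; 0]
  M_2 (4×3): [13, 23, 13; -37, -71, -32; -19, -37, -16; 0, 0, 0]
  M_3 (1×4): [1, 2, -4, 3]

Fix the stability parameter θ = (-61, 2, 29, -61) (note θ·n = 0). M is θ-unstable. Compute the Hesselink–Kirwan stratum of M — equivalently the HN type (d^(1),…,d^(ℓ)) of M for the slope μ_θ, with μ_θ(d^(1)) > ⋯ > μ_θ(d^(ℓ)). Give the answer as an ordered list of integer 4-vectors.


Via rank(M_{q-1}∘⋯∘M_p): M ≅ I[1,1], I[2,3]^2, I[2,4], I[3,3].
μ_θ-semistable layers: μ^(1)=29; μ^(2)=2; μ^(3)=-10; μ^(4)=-61

((0, 0, 3, 0); (0, 2, 0, 0); (0, 1, 1, 1); (1, 0, 0, 0))


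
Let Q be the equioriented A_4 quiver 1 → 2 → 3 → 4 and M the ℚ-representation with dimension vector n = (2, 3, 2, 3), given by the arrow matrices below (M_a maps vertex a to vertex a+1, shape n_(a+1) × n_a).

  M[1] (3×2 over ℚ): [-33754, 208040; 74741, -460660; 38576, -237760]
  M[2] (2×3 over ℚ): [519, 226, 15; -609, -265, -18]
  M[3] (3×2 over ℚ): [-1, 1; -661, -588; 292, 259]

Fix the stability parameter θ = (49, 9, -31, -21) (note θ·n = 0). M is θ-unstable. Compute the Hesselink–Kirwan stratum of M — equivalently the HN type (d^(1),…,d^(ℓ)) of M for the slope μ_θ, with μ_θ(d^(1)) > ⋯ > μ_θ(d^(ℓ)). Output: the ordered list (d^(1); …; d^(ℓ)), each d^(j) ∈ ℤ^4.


Interval decomposition of M: I[1,1], I[1,4], I[2,2], I[2,4], I[4,4].
HN type (ℓ=5): μ^(1)=49; μ^(2)=9; μ^(3)=3/2; μ^(4)=-43/3; μ^(5)=-21

((1, 0, 0, 0); (0, 1, 0, 0); (1, 1, 1, 1); (0, 1, 1, 1); (0, 0, 0, 1))


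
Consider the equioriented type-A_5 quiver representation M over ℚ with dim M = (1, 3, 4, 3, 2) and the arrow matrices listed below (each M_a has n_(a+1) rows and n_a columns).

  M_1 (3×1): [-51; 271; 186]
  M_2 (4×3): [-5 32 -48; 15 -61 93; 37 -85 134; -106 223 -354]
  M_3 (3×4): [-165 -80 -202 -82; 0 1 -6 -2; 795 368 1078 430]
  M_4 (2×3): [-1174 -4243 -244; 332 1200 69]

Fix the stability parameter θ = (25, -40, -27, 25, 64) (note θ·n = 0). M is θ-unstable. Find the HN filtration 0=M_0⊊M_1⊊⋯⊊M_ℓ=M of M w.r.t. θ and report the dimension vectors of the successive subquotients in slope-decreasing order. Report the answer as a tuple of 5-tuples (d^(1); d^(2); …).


Interval decomposition of M: I[1,5], I[2,3], I[2,5], I[3,3], I[4,4].
HN type (ℓ=5): μ^(1)=64; μ^(2)=25; μ^(3)=-14; μ^(4)=-27; μ^(5)=-40

((0, 0, 0, 0, 2); (0, 0, 0, 3, 0); (1, 1, 1, 0, 0); (0, 0, 3, 0, 0); (0, 2, 0, 0, 0))


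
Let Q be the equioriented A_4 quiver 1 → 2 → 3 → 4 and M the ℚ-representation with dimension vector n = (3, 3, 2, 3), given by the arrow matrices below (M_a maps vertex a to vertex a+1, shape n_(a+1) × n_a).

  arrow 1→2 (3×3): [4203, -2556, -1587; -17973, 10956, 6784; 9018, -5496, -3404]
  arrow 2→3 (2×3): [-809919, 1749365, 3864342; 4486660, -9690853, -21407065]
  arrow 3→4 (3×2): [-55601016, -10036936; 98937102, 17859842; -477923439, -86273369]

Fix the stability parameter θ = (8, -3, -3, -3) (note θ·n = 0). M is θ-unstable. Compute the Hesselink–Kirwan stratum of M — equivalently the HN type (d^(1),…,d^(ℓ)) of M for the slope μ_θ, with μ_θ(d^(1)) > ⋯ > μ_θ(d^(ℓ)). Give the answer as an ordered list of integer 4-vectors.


Via rank(M_{q-1}∘⋯∘M_p): M ≅ I[1,1], I[1,3], I[1,4], I[2,2], I[4,4]^2.
μ_θ-semistable layers: μ^(1)=8; μ^(2)=2/3; μ^(3)=-1/4; μ^(4)=-3

((1, 0, 0, 0); (1, 1, 1, 0); (1, 1, 1, 1); (0, 1, 0, 2))


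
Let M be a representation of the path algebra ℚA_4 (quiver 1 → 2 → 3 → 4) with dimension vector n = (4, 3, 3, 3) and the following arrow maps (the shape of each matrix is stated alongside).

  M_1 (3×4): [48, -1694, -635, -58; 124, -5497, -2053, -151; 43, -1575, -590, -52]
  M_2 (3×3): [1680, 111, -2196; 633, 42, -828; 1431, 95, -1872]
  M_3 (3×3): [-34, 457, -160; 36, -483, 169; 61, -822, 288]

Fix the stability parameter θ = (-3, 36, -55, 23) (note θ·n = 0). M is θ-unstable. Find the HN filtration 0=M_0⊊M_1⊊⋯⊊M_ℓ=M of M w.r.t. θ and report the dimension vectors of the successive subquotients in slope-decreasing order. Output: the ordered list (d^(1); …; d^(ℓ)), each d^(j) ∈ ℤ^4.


Barcode: M ≅ I[1,1], I[1,2], I[1,4]^2, I[3,4]. HN layers by μ_θ (5 steps, strictly decreasing):
  μ^(1)=36; μ^(2)=23; μ^(3)=-3; μ^(4)=-22/3; μ^(5)=-55

((0, 1, 0, 0); (0, 0, 0, 3); (2, 0, 0, 0); (2, 2, 2, 0); (0, 0, 1, 0))


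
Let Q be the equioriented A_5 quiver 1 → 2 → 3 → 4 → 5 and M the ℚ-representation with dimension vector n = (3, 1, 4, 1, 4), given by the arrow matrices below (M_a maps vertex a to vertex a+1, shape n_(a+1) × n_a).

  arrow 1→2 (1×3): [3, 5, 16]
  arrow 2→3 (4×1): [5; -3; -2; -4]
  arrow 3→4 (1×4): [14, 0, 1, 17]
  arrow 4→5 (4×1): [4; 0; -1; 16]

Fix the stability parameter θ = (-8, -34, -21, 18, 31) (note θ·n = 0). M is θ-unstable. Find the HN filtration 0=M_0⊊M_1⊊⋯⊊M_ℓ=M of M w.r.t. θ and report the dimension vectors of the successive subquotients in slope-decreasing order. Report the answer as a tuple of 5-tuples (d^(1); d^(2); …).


Barcode: M ≅ I[1,1]^2, I[1,3], I[3,3]^2, I[3,5], I[5,5]^3. HN layers by μ_θ (4 steps, strictly decreasing):
  μ^(1)=31; μ^(2)=18; μ^(3)=-8; μ^(4)=-21

((0, 0, 0, 0, 4); (0, 0, 0, 1, 0); (2, 0, 0, 0, 0); (1, 1, 4, 0, 0))


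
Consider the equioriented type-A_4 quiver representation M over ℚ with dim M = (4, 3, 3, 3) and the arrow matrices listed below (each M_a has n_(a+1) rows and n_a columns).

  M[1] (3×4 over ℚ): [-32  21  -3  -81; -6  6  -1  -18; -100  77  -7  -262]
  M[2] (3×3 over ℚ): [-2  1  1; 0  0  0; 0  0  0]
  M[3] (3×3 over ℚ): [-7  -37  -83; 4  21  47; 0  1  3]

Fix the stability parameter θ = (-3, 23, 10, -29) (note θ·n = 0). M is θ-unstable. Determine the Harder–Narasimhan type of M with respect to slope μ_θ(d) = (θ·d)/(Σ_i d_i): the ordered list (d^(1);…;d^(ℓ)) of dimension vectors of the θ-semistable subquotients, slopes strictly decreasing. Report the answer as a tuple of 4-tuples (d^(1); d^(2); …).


Interval decomposition of M: I[1,1], I[1,2]^2, I[1,4], I[3,3], I[3,4], I[4,4].
HN type (ℓ=6): μ^(1)=23; μ^(2)=10; μ^(3)=4/3; μ^(4)=-3; μ^(5)=-19/2; μ^(6)=-29

((0, 2, 0, 0); (0, 0, 1, 0); (0, 1, 1, 1); (4, 0, 0, 0); (0, 0, 1, 1); (0, 0, 0, 1))


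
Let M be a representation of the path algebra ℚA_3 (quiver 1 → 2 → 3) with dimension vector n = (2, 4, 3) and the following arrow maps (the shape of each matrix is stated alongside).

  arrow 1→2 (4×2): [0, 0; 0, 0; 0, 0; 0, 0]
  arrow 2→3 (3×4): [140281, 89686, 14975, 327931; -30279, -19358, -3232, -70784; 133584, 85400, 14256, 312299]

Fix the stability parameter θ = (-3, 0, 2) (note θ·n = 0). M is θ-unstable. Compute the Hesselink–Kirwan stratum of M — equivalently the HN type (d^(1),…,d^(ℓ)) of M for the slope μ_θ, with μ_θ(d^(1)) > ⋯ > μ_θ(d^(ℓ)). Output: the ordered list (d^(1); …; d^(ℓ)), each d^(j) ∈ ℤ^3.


Via rank(M_{q-1}∘⋯∘M_p): M ≅ I[1,1]^2, I[2,2], I[2,3]^3.
μ_θ-semistable layers: μ^(1)=2; μ^(2)=0; μ^(3)=-3

((0, 0, 3); (0, 4, 0); (2, 0, 0))


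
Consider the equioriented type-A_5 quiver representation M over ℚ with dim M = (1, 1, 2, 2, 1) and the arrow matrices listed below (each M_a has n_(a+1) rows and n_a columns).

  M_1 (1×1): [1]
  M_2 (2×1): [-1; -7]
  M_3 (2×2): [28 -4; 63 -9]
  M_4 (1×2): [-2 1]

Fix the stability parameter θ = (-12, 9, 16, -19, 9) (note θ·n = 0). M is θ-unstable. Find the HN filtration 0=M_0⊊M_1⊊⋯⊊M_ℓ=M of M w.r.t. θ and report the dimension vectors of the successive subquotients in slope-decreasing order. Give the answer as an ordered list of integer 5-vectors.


Barcode: M ≅ I[1,3], I[3,5], I[4,4]. HN layers by μ_θ (5 steps, strictly decreasing):
  μ^(1)=16; μ^(2)=9; μ^(3)=-3/2; μ^(4)=-12; μ^(5)=-19

((0, 0, 1, 0, 0); (0, 1, 0, 0, 1); (0, 0, 1, 1, 0); (1, 0, 0, 0, 0); (0, 0, 0, 1, 0))


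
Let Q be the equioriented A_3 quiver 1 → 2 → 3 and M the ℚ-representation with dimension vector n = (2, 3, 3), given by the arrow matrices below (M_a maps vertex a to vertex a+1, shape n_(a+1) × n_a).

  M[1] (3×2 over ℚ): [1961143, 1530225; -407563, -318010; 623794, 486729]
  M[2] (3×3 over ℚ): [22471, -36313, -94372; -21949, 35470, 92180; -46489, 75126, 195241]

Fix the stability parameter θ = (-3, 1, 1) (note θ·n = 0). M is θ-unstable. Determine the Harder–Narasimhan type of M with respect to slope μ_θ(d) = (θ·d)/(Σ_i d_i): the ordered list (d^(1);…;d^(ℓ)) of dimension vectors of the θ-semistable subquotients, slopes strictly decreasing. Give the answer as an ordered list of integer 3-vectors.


Interval decomposition of M: I[1,3]^2, I[2,3].
HN type (ℓ=2): μ^(1)=1; μ^(2)=-3

((0, 3, 3); (2, 0, 0))


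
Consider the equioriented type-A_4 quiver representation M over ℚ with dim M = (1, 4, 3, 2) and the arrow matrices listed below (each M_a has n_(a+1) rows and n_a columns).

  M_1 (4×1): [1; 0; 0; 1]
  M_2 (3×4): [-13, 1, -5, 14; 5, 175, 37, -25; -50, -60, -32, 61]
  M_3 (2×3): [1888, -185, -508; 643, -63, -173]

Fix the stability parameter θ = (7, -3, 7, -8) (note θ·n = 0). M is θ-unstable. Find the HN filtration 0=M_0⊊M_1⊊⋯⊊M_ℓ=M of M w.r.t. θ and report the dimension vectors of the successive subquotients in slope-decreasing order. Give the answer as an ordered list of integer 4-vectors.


Via rank(M_{q-1}∘⋯∘M_p): M ≅ I[1,3], I[2,2], I[2,4]^2.
μ_θ-semistable layers: μ^(1)=7; μ^(2)=2; μ^(3)=-1/2; μ^(4)=-3

((0, 0, 1, 0); (1, 1, 0, 0); (0, 0, 2, 2); (0, 3, 0, 0))


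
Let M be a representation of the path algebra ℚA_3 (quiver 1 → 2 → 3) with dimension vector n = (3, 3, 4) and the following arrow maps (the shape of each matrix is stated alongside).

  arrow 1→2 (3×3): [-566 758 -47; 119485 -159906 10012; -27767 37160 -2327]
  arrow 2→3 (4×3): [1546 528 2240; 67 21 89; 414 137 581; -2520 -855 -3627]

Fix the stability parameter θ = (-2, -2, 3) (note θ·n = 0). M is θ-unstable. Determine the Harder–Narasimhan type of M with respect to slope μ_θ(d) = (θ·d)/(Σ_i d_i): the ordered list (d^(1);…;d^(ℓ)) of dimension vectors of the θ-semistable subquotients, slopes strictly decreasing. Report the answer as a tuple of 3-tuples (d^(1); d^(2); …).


Barcode: M ≅ I[1,1], I[1,2], I[1,3], I[2,3], I[3,3]^2. HN layers by μ_θ (2 steps, strictly decreasing):
  μ^(1)=3; μ^(2)=-2

((0, 0, 4); (3, 3, 0))


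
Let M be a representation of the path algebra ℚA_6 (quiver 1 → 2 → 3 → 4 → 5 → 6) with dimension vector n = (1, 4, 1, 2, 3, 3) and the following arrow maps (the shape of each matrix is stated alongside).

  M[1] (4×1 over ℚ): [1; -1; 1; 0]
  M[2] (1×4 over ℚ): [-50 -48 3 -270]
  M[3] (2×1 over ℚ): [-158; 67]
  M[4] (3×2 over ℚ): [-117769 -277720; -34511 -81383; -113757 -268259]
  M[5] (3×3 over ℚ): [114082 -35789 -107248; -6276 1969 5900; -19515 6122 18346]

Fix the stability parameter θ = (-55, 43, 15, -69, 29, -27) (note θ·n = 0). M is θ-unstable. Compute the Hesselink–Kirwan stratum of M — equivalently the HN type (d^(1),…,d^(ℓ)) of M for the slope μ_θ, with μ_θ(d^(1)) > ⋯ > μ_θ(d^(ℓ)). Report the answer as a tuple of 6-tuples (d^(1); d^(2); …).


Interval decomposition of M: I[1,6], I[2,2]^3, I[4,6], I[5,5], I[6,6].
HN type (ℓ=7): μ^(1)=43; μ^(2)=29; μ^(3)=1; μ^(4)=-11/3; μ^(5)=-27; μ^(6)=-55; μ^(7)=-69

((0, 3, 0, 0, 0, 0); (0, 0, 0, 0, 1, 0); (0, 0, 0, 0, 2, 2); (0, 1, 1, 1, 0, 0); (0, 0, 0, 0, 0, 1); (1, 0, 0, 0, 0, 0); (0, 0, 0, 1, 0, 0))


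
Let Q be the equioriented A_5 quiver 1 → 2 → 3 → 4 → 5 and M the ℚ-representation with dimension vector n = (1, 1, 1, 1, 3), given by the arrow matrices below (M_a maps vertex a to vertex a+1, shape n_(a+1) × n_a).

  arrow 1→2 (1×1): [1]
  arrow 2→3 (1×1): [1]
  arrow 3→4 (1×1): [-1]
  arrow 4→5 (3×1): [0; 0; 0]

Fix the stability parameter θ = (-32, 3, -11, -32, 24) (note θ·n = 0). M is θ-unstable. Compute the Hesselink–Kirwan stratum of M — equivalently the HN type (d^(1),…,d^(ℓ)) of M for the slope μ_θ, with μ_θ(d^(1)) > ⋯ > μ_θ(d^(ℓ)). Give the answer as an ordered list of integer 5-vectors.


Via rank(M_{q-1}∘⋯∘M_p): M ≅ I[1,4], I[5,5]^3.
μ_θ-semistable layers: μ^(1)=24; μ^(2)=-40/3; μ^(3)=-32

((0, 0, 0, 0, 3); (0, 1, 1, 1, 0); (1, 0, 0, 0, 0))


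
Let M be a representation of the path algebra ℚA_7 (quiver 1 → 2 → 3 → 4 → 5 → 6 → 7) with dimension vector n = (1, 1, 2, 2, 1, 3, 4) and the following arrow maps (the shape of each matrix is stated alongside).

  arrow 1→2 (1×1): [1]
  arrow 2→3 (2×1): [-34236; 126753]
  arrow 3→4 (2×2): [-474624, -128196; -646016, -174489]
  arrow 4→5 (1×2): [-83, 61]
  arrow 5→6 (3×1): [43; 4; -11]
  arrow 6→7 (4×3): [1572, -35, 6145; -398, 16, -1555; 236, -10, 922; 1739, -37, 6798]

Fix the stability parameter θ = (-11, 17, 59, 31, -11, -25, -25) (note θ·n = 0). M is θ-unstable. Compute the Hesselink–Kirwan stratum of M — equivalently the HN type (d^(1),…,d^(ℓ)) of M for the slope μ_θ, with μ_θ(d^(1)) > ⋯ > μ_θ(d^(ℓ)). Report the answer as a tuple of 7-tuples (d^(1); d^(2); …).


Via rank(M_{q-1}∘⋯∘M_p): M ≅ I[1,7], I[3,3], I[4,4], I[6,7]^2, I[7,7].
μ_θ-semistable layers: μ^(1)=59; μ^(2)=31; μ^(3)=23/3; μ^(4)=-11; μ^(5)=-25

((0, 0, 1, 0, 0, 0, 0); (0, 0, 0, 1, 0, 0, 0); (0, 1, 1, 1, 1, 1, 1); (1, 0, 0, 0, 0, 0, 0); (0, 0, 0, 0, 0, 2, 3))


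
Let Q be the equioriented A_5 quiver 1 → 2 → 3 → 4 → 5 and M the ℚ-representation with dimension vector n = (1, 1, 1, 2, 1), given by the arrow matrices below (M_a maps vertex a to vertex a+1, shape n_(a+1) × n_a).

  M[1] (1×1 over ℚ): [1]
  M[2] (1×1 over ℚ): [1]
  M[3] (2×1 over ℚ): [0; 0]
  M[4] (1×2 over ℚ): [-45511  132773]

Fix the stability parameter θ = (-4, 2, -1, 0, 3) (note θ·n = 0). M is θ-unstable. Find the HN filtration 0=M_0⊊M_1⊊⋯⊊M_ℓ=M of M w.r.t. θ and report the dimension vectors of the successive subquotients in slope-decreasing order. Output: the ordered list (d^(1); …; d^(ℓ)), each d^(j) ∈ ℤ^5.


Interval decomposition of M: I[1,3], I[4,4], I[4,5].
HN type (ℓ=4): μ^(1)=3; μ^(2)=1/2; μ^(3)=0; μ^(4)=-4

((0, 0, 0, 0, 1); (0, 1, 1, 0, 0); (0, 0, 0, 2, 0); (1, 0, 0, 0, 0))


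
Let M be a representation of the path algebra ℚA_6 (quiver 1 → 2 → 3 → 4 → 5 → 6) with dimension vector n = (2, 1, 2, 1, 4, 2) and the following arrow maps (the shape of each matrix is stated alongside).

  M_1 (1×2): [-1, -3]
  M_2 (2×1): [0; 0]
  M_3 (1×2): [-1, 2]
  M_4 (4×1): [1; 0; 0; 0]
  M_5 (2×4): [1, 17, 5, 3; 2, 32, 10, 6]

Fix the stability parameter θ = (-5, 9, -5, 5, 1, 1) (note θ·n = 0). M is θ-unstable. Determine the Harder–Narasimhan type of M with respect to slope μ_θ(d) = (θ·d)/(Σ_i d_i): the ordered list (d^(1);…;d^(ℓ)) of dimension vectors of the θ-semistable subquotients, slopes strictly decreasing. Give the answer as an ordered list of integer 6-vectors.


Interval decomposition of M: I[1,1], I[1,2], I[3,3], I[3,6], I[5,5]^2, I[5,6].
HN type (ℓ=4): μ^(1)=9; μ^(2)=7/3; μ^(3)=1; μ^(4)=-5

((0, 1, 0, 0, 0, 0); (0, 0, 0, 1, 1, 1); (0, 0, 0, 0, 3, 1); (2, 0, 2, 0, 0, 0))


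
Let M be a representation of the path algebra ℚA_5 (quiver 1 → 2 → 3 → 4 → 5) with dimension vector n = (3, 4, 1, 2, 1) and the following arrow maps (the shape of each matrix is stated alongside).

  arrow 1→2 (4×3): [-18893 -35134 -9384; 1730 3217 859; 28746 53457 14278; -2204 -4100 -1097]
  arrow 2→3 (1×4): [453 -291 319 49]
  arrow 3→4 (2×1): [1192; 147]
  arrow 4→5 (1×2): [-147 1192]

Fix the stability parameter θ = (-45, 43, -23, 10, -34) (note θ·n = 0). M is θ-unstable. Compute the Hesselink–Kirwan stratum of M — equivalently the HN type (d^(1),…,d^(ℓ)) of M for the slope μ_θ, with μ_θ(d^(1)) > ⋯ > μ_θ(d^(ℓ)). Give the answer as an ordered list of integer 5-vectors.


Interval decomposition of M: I[1,2]^2, I[1,4], I[2,2], I[4,5].
HN type (ℓ=4): μ^(1)=43; μ^(2)=10; μ^(3)=-12; μ^(4)=-45

((0, 3, 0, 0, 0); (0, 1, 1, 1, 0); (0, 0, 0, 1, 1); (3, 0, 0, 0, 0))


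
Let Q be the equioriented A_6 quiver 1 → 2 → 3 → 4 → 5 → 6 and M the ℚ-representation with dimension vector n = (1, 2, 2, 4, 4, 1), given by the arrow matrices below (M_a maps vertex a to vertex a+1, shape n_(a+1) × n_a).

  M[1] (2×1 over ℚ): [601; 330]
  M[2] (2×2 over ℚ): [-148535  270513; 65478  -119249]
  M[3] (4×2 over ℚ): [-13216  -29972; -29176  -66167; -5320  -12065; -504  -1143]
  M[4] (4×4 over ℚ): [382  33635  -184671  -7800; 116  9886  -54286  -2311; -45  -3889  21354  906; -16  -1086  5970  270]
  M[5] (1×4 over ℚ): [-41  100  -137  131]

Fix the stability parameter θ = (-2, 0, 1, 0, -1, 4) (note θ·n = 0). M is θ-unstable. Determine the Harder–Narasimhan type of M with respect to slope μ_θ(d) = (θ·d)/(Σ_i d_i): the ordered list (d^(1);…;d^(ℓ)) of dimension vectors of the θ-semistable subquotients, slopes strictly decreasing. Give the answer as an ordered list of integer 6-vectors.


Via rank(M_{q-1}∘⋯∘M_p): M ≅ I[1,6], I[2,3], I[4,4], I[4,5]^2, I[5,5].
μ_θ-semistable layers: μ^(1)=4; μ^(2)=1; μ^(3)=0; μ^(4)=-1/2; μ^(5)=-1; μ^(6)=-2

((0, 0, 0, 0, 0, 1); (0, 0, 1, 0, 0, 0); (0, 2, 1, 2, 1, 0); (0, 0, 0, 2, 2, 0); (0, 0, 0, 0, 1, 0); (1, 0, 0, 0, 0, 0))


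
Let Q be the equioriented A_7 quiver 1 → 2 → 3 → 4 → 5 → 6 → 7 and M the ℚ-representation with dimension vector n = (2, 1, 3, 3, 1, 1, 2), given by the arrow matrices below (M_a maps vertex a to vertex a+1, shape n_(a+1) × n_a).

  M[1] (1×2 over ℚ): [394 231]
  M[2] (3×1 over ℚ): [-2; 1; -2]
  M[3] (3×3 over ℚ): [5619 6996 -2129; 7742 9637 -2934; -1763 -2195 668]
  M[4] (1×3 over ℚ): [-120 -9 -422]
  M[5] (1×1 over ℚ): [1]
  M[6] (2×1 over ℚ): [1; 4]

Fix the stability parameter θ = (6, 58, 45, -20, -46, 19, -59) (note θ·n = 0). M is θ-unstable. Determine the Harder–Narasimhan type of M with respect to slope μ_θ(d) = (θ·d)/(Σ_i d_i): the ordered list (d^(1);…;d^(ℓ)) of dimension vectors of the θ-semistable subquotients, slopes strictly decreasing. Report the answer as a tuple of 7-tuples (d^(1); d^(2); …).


Interval decomposition of M: I[1,1], I[1,7], I[3,4]^2, I[7,7].
HN type (ℓ=4): μ^(1)=25/2; μ^(2)=6; μ^(3)=3/7; μ^(4)=-59

((0, 0, 2, 2, 0, 0, 0); (1, 0, 0, 0, 0, 0, 0); (1, 1, 1, 1, 1, 1, 1); (0, 0, 0, 0, 0, 0, 1))


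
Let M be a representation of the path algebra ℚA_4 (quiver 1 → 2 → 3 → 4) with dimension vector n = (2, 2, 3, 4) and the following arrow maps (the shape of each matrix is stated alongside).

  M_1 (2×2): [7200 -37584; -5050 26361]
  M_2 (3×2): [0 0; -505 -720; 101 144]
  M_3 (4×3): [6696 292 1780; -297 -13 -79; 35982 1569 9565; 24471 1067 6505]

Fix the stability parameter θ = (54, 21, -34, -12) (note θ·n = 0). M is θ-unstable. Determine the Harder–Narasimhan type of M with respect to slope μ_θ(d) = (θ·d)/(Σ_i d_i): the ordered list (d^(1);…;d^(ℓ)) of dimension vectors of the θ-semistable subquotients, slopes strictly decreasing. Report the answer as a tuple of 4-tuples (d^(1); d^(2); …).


Barcode: M ≅ I[1,1], I[1,2], I[2,4], I[3,3], I[3,4], I[4,4]^2. HN layers by μ_θ (5 steps, strictly decreasing):
  μ^(1)=54; μ^(2)=75/2; μ^(3)=-25/3; μ^(4)=-12; μ^(5)=-34

((1, 0, 0, 0); (1, 1, 0, 0); (0, 1, 1, 1); (0, 0, 0, 3); (0, 0, 2, 0))


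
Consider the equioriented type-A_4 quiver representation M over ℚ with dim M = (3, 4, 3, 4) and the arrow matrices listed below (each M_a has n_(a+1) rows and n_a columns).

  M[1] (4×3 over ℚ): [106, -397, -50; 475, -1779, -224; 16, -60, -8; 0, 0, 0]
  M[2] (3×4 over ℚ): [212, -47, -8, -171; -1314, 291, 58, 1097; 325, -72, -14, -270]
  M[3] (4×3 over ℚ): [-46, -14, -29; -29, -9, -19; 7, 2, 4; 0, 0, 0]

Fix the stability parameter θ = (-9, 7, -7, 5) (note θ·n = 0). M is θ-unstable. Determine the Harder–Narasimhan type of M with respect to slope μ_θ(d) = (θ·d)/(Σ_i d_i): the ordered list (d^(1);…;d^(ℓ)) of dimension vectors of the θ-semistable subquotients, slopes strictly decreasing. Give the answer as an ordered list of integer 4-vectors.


Interval decomposition of M: I[1,1], I[1,4]^2, I[2,2], I[2,4], I[4,4].
HN type (ℓ=4): μ^(1)=7; μ^(2)=5; μ^(3)=0; μ^(4)=-9

((0, 1, 0, 0); (0, 0, 0, 4); (0, 3, 3, 0); (3, 0, 0, 0))


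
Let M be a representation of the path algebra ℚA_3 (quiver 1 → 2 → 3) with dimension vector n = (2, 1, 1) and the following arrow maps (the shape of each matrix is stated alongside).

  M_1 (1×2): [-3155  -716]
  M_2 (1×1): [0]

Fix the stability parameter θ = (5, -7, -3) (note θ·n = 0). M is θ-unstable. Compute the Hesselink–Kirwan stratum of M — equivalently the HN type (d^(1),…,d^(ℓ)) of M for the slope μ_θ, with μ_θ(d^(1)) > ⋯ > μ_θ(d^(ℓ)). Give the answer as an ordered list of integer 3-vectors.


Barcode: M ≅ I[1,1], I[1,2], I[3,3]. HN layers by μ_θ (3 steps, strictly decreasing):
  μ^(1)=5; μ^(2)=-1; μ^(3)=-3

((1, 0, 0); (1, 1, 0); (0, 0, 1))
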